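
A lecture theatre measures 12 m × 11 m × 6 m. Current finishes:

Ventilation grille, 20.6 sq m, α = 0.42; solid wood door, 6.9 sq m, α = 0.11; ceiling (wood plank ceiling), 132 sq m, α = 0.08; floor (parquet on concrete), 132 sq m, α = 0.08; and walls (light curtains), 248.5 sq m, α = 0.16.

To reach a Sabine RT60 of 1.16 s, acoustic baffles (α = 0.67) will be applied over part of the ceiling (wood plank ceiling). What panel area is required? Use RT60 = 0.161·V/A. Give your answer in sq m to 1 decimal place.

67.2

Summing Sᵢαᵢ: 8.652 + 0.759 + 10.560 + 10.560 + 39.760 → A₁ = 70.291 sabins.
V = 792 m³. Target absorption A₂ = 0.161 × 792 / 1.16 = 109.924 sabins.
Absorption to add: 109.924 − 70.291 = 39.633 sabins.
Each sq m of panel replacing the ceiling (wood plank ceiling) adds (0.67 − 0.08) = 0.59 sabins.
Area = ΔA/Δα = 39.633/0.59 = 67.2 sq m.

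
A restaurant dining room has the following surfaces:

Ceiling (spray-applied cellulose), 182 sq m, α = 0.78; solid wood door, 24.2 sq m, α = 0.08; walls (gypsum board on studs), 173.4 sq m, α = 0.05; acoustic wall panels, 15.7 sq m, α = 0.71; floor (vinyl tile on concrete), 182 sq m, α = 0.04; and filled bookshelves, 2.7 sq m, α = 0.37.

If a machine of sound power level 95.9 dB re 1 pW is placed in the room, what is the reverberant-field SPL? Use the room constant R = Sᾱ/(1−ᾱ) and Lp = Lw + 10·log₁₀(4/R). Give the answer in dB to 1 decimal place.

78.0 dB

Σ(Sᵢαᵢ) = 182×0.78 + 24.2×0.08 + 173.4×0.05 + 15.7×0.71 + 182×0.04 + 2.7×0.37 = 171.992; total area S = 580.0 sq m.
ᾱ = 171.992/580.0 = 0.2965; R = Sᾱ/(1−ᾱ) = 171.992/(1−0.2965) = 244.480 sq m.
Lp = 95.9 + 10·log₁₀(4/244.480) = 95.9 + (-17.86) = 78.0 dB.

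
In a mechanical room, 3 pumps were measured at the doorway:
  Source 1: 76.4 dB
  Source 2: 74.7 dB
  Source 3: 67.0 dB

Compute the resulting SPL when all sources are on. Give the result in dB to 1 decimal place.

78.9 dB

Sum in the linear (power) domain: Σ 10^(Lᵢ/10) = 10^(76.4/10) + 10^(74.7/10) + 10^(67.0/10) = 7.818e+07.
Back to dB: 10·log₁₀ Σ = 78.9 dB.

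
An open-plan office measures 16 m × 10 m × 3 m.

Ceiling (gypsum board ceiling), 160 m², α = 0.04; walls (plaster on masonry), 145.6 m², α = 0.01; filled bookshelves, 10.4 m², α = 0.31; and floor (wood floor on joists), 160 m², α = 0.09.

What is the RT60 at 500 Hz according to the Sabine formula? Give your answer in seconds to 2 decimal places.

3.03 s

Total absorption A = 160×0.04 + 145.6×0.01 + 10.4×0.31 + 160×0.09
  = 6.400 + 1.456 + 3.224 + 14.400 = 25.480 m² sabins.
V = 16·10·3 = 480 m³.
T = 0.161 V/A = 0.161·480/25.480 = 3.03 s.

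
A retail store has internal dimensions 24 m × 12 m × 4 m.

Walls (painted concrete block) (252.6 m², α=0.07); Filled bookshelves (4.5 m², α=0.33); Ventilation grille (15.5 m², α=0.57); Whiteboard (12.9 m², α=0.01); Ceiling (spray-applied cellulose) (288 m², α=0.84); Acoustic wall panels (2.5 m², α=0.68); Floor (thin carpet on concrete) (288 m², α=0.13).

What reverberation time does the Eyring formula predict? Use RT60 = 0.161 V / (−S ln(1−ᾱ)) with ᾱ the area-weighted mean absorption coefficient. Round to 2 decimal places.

S = Σ Sᵢ = 864.0 m².
Absorption A = 252.6·0.07 + 4.5·0.33 + 15.5·0.57 + 12.9·0.01 + 288·0.84 + 2.5·0.68 + 288·0.13 = 309.191 sabins.
ᾱ = 309.191 / 864.0 = 0.3579.
−S·ln(1−ᾱ) = −864.0 × ln(1 − 0.3579) = 382.762.
V = 24 × 12 × 4 = 1152 m³.
T = 0.161·V/[−S·ln(1−ᾱ)] = 0.161·1152/382.762 = 0.48 s.

0.48 sec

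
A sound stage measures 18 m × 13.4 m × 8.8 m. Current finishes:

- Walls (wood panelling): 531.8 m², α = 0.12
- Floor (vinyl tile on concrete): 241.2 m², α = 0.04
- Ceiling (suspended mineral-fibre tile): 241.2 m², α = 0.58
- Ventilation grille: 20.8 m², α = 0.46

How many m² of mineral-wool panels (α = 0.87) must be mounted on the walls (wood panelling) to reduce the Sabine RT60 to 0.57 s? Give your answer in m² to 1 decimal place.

502.1

Equivalent absorption area: A₁ = 531.8*0.12 + 241.2*0.04 + 241.2*0.58 + 20.8*0.46 = 222.928 m².
V = 2122.56 m³. Target absorption A₂ = 0.161 × 2122.56 / 0.57 = 599.530 sabins.
ΔA needed = 599.530 − 222.928 = 376.602 sabins.
Net gain per m²: Δα = 0.87 − 0.12 = 0.75.
Panel area = 376.602 / 0.75 = 502.1 m².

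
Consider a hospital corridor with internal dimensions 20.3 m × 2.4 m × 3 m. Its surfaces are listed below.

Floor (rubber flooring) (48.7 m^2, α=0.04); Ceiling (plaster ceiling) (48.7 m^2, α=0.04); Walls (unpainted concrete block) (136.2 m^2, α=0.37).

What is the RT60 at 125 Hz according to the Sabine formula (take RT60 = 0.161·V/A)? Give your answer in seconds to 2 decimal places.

0.43 s

Total absorption A = 48.7*0.04 + 48.7*0.04 + 136.2*0.37
  = 1.948 + 1.948 + 50.394 = 54.290 m^2 sabins.
Volume V = 20.3 × 2.4 × 3 = 146.16 m³.
Sabine: RT60 = 0.161 × 146.16 / 54.290 = 0.43 s.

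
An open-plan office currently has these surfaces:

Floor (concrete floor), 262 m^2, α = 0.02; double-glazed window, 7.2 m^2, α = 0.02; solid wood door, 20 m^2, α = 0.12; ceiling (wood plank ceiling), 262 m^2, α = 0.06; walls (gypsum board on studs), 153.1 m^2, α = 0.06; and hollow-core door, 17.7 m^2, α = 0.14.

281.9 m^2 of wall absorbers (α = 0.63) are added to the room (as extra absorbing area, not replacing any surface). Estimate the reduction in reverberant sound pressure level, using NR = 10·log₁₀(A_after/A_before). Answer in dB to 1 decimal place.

Equivalent absorption area: A_before = 262*0.02 + 7.2*0.02 + 20*0.12 + 262*0.06 + 153.1*0.06 + 17.7*0.14 = 35.168 m^2.
Treatment contributes 281.9·0.63 = 177.597 sabins.
New total A_after = 212.765 sabins.
NR = 10·log₁₀(212.765/35.168) = 7.8 dB.

7.8 dB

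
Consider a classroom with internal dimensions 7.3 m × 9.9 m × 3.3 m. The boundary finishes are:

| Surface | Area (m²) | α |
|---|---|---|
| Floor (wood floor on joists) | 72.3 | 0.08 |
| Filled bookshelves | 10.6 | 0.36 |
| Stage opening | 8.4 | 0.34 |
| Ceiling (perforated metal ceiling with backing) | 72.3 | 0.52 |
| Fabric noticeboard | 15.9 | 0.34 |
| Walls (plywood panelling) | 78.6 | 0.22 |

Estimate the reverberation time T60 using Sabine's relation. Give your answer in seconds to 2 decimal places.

0.53 s

Total absorption A = 72.3·0.08 + 10.6·0.36 + 8.4·0.34 + 72.3·0.52 + 15.9·0.34 + 78.6·0.22
  = 5.784 + 3.816 + 2.856 + 37.596 + 5.406 + 17.292 = 72.750 m² sabins.
Volume V = 7.3 × 9.9 × 3.3 = 238.491 m³.
T = 0.161 V/A = 0.161·238.491/72.750 = 0.53 s.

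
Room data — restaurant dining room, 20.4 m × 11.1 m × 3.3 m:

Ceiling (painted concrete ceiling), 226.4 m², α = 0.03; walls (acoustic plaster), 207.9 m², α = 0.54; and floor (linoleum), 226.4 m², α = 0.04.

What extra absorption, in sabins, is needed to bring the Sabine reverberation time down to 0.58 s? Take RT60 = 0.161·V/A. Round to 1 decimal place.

79.3 sabins

Summing Sᵢαᵢ: 6.792 + 112.266 + 9.056 → A₁ = 128.114 sabins.
V = 747.252 m³. Required absorption A₂ = 0.161 × 747.252 / 0.58 = 207.427 sabins.
ΔA = A₂ − A₁ = 207.427 − 128.114 = 79.3 sabins.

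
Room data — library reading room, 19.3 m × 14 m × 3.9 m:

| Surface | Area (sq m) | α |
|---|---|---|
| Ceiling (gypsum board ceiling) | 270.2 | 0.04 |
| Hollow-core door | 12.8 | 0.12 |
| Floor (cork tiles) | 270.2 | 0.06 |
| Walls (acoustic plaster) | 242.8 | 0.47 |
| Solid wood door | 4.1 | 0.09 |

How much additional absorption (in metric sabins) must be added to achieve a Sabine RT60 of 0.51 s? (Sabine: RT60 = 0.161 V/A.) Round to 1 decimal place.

Total absorption A₁ = 270.2*0.04 + 12.8*0.12 + 270.2*0.06 + 242.8*0.47 + 4.1*0.09
  = 10.808 + 1.536 + 16.212 + 114.116 + 0.369 = 143.041 sq m sabins.
Target A₂ = 0.161·1053.78/0.51 = 332.664 sabins (V = 1053.78 m³).
ΔA = A₂ − A₁ = 332.664 − 143.041 = 189.6 sabins.

189.6 sabins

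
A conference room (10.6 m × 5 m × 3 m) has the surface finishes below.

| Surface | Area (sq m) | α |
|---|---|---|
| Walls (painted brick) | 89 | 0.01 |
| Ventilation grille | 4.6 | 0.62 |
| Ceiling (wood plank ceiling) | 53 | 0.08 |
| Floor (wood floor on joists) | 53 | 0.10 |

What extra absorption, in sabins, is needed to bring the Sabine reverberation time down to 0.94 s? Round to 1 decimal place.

Total absorption A₁ = 89*0.01 + 4.6*0.62 + 53*0.08 + 53*0.10
  = 0.890 + 2.852 + 4.240 + 5.300 = 13.282 sq m sabins.
Target A₂ = 0.161·159/0.94 = 27.233 sabins (V = 159 m³).
Shortfall: 27.233 − 13.282 = 14.0 sabins.

14.0 sabins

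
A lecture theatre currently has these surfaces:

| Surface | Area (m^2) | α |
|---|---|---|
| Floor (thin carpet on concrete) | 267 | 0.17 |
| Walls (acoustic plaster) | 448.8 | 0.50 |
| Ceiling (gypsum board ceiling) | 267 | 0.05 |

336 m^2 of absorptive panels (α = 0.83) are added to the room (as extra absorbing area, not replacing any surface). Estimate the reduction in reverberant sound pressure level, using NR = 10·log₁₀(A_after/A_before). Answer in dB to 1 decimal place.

Total absorption A_before = 267·0.17 + 448.8·0.50 + 267·0.05
  = 45.390 + 224.400 + 13.350 = 283.140 m^2 sabins.
Treatment contributes 336·0.83 = 278.880 sabins.
A_after = 283.140 + 278.880 = 562.020 sabins.
NR = 10·log₁₀(562.020/283.140) = 3.0 dB.

3.0 dB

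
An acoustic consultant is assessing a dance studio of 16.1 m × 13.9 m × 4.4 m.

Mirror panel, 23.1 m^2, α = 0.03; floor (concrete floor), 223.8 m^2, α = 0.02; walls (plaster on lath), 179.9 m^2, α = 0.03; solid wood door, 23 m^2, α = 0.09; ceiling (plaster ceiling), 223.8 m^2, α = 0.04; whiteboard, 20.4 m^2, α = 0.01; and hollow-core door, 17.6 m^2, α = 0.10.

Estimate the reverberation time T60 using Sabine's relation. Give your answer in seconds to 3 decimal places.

6.731 s

Summing Sᵢαᵢ: 0.693 + 4.476 + 5.397 + 2.070 + 8.952 + 0.204 + 1.760 → A = 23.552 sabins.
Room volume: 984.676 m³.
T = 0.161 V/A = 0.161·984.676/23.552 = 6.731 s.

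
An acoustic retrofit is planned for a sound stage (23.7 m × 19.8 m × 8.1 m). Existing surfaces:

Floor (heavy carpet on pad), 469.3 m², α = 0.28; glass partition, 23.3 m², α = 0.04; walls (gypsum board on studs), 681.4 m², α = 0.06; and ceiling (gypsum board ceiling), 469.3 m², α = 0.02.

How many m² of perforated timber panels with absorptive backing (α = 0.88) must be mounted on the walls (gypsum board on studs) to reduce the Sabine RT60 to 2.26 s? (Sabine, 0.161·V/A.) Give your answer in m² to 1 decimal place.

107.5

A₁ = Σ Sᵢαᵢ = 469.3·0.28 + 23.3·0.04 + 681.4·0.06 + 469.3·0.02 = 182.606 sabins.
Required A₂ = 0.161·3801.006/2.26 = 270.780 sabins.
Absorption to add: 270.780 − 182.606 = 88.174 sabins.
Each m² of panel replacing the walls (gypsum board on studs) adds (0.88 − 0.06) = 0.82 sabins.
Area = ΔA/Δα = 88.174/0.82 = 107.5 m².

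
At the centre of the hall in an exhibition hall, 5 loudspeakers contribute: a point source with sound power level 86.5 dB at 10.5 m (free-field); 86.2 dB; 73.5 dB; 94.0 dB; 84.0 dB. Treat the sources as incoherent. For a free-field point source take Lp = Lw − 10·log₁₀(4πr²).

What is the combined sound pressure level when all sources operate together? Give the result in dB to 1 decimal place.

Source at 10.5 m: Lp = 86.5 − 10·log₁₀(4π·10.5²) = 86.5 − 10·log₁₀(1385.442) = 55.1 dB.
Σ 10^(Lᵢ/10) = 3.203e+09.
Back to dB: 10·log₁₀ Σ = 95.1 dB.

95.1 dB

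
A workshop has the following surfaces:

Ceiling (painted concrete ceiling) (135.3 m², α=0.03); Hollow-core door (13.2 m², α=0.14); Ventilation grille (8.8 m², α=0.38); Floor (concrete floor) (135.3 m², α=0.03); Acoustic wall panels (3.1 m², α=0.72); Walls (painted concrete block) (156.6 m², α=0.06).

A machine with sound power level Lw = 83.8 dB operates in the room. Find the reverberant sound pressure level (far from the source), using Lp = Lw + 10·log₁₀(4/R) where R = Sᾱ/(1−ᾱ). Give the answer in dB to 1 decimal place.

75.6 dB

A = 24.938 sabins; S = 452.3 m².
ᾱ = 24.938/452.3 = 0.0551; R = Sᾱ/(1−ᾱ) = 24.938/(1−0.0551) = 26.392 m².
Lp = 83.8 + 10·log₁₀(4/26.392) = 83.8 + (-8.19) = 75.6 dB.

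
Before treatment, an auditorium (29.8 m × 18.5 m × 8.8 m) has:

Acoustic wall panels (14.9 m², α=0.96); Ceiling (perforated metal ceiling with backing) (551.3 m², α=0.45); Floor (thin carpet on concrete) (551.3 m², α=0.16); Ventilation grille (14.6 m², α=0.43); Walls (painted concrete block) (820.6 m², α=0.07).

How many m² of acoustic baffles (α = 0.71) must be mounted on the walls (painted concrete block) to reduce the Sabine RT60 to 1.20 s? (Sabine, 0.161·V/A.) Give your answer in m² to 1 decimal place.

A₁ = Σ Sᵢαᵢ = 14.9*0.96 + 551.3*0.45 + 551.3*0.16 + 14.6*0.43 + 820.6*0.07 = 414.317 sabins.
Required A₂ = 0.161·4851.44/1.20 = 650.902 sabins.
Absorption to add: 650.902 − 414.317 = 236.585 sabins.
Net gain per m²: Δα = 0.71 − 0.07 = 0.64.
Panel area = 236.585 / 0.64 = 369.7 m².

369.7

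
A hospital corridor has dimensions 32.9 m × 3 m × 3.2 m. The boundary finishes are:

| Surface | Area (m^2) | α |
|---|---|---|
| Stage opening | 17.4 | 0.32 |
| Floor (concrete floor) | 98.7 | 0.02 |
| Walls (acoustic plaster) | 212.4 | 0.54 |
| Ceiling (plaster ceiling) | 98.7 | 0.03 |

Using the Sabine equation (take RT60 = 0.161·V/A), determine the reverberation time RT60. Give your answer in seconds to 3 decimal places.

0.406 s

Total absorption A = 17.4·0.32 + 98.7·0.02 + 212.4·0.54 + 98.7·0.03
  = 5.568 + 1.974 + 114.696 + 2.961 = 125.199 m^2 sabins.
Volume V = 32.9 × 3 × 3.2 = 315.84 m³.
T = 0.161 V/A = 0.161·315.84/125.199 = 0.406 s.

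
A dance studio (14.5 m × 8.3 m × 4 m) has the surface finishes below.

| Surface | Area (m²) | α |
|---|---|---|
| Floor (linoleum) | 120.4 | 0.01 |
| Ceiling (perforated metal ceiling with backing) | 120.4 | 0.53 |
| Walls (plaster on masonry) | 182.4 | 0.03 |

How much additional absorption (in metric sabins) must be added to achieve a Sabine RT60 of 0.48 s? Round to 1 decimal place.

A₁ = Σ Sᵢαᵢ = 120.4×0.01 + 120.4×0.53 + 182.4×0.03 = 70.488 sabins.
V = 481.4 m³. Required absorption A₂ = 0.161 × 481.4 / 0.48 = 161.470 sabins.
Additional absorption ΔA = 161.470 − 70.488 = 91.0 sabins.

91.0 sabins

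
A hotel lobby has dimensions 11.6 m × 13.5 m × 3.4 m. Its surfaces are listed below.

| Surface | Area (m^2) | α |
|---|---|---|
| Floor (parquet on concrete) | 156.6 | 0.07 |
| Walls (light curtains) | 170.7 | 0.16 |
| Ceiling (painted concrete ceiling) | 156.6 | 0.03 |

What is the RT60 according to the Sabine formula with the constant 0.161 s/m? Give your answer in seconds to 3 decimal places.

Equivalent absorption area: A = 156.6×0.07 + 170.7×0.16 + 156.6×0.03 = 42.972 m^2.
V = 11.6·13.5·3.4 = 532.44 m³.
T = 0.161 V/A = 0.161·532.44/42.972 = 1.995 s.

1.995 s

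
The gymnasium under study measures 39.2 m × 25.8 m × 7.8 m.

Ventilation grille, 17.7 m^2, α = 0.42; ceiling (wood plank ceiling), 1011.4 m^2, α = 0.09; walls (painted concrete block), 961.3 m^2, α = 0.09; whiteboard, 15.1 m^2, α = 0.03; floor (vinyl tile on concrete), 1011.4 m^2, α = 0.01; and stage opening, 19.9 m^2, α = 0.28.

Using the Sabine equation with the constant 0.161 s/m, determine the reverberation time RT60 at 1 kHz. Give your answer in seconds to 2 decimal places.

6.32 s

Equivalent absorption area: A = 17.7·0.42 + 1011.4·0.09 + 961.3·0.09 + 15.1·0.03 + 1011.4·0.01 + 19.9·0.28 = 201.116 m^2.
Volume V = 39.2 × 25.8 × 7.8 = 7888.608 m³.
Sabine: RT60 = 0.161 × 7888.608 / 201.116 = 6.32 s.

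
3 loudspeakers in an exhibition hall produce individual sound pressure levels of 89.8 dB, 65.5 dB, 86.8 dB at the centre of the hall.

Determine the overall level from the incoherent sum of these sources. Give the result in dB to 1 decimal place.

Converting to relative power and adding: 10^(89.8/10) + 10^(65.5/10) + 10^(86.8/10) = 1.437e+09.
Back to dB: 10·log₁₀ Σ = 91.6 dB.

91.6 dB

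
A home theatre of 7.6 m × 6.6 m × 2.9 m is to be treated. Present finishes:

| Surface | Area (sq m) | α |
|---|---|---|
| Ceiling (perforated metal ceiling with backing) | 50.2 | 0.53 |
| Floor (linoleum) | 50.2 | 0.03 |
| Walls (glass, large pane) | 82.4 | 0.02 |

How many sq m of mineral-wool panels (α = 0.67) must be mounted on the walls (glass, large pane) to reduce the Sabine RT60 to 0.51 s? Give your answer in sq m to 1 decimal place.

24.9

Summing Sᵢαᵢ: 26.606 + 1.506 + 1.648 → A₁ = 29.760 sabins.
V = 145.464 m³. Target absorption A₂ = 0.161 × 145.464 / 0.51 = 45.921 sabins.
Absorption to add: 45.921 − 29.760 = 16.161 sabins.
Net gain per sq m: Δα = 0.67 − 0.02 = 0.65.
Panel area = 16.161 / 0.65 = 24.9 sq m.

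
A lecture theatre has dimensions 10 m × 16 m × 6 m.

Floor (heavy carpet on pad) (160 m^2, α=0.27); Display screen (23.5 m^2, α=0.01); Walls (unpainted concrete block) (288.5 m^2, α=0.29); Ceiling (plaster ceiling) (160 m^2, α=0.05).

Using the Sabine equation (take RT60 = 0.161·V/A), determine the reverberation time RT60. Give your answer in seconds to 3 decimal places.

1.144 s

A = Σ Sᵢαᵢ = 160·0.27 + 23.5·0.01 + 288.5·0.29 + 160·0.05 = 135.100 sabins.
Volume V = 10 × 16 × 6 = 960 m³.
T = 0.161 V/A = 0.161·960/135.100 = 1.144 s.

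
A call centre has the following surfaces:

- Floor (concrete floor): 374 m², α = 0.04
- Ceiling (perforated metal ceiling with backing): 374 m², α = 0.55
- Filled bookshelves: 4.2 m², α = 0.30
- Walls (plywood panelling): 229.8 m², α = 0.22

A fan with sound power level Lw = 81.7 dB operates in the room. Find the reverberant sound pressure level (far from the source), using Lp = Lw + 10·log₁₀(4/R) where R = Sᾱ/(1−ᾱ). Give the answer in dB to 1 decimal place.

Σ(Sᵢαᵢ) = 374·0.04 + 374·0.55 + 4.2·0.30 + 229.8·0.22 = 272.476; total area S = 982.0 m².
ᾱ = 272.476/982.0 = 0.2775; R = Sᾱ/(1−ᾱ) = 272.476/(1−0.2775) = 377.129 m².
Lp = Lw + 10 log₁₀(4/R) = 81.7 -19.74 = 62.0 dB.

62.0 dB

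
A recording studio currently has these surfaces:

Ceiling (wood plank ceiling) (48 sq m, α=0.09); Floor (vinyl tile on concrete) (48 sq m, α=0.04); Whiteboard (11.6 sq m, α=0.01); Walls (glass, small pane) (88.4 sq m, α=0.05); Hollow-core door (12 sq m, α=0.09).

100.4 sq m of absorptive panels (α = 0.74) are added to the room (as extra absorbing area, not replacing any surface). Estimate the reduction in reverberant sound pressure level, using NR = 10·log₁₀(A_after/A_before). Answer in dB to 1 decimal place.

8.6 dB

Equivalent absorption area: A_before = 48*0.09 + 48*0.04 + 11.6*0.01 + 88.4*0.05 + 12*0.09 = 11.856 sq m.
Added absorption = 100.4 × 0.74 = 74.296 sabins.
A_after = 11.856 + 74.296 = 86.152 sabins.
NR = 10·log₁₀(86.152/11.856) = 8.6 dB.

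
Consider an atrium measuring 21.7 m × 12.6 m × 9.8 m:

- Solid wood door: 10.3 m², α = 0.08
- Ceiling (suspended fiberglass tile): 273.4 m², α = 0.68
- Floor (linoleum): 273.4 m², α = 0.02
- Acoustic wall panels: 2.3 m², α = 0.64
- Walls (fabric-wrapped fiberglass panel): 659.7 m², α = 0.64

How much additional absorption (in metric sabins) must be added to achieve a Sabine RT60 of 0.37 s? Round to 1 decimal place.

A₁ = Σ Sᵢαᵢ = 10.3×0.08 + 273.4×0.68 + 273.4×0.02 + 2.3×0.64 + 659.7×0.64 = 615.884 sabins.
Target A₂ = 0.161·2679.516/0.37 = 1165.952 sabins (V = 2679.516 m³).
Additional absorption ΔA = 1165.952 − 615.884 = 550.1 sabins.

550.1 sabins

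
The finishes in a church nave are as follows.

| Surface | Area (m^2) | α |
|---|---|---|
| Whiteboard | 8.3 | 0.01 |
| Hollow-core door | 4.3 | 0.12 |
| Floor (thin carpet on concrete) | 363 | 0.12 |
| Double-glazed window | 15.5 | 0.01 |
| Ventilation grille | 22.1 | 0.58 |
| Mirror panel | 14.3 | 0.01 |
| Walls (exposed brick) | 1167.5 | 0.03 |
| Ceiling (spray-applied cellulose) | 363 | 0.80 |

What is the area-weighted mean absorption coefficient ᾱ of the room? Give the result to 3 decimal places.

S = Σ Sᵢ = 8.3 + 4.3 + 363 + 15.5 + 22.1 + 14.3 + 1167.5 + 363 = 1958.0 m^2.
Σ(Sᵢαᵢ) = 8.3×0.01 + 4.3×0.12 + 363×0.12 + 15.5×0.01 + 22.1×0.58 + 14.3×0.01 + 1167.5×0.03 + 363×0.80 = 382.700.
ᾱ = A/S = 0.195.

0.195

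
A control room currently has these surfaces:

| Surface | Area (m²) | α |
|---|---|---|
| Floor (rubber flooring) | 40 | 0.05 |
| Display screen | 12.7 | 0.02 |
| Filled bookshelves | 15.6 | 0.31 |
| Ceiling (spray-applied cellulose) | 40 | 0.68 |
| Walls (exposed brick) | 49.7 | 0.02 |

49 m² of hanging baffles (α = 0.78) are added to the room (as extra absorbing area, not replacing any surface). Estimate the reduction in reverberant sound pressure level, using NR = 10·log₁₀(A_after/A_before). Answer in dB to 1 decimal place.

3.2 dB

Equivalent absorption area: A_before = 40×0.05 + 12.7×0.02 + 15.6×0.31 + 40×0.68 + 49.7×0.02 = 35.284 m².
Treatment contributes 49·0.78 = 38.220 sabins.
New total A_after = 73.504 sabins.
NR = 10·log₁₀(73.504/35.284) = 3.2 dB.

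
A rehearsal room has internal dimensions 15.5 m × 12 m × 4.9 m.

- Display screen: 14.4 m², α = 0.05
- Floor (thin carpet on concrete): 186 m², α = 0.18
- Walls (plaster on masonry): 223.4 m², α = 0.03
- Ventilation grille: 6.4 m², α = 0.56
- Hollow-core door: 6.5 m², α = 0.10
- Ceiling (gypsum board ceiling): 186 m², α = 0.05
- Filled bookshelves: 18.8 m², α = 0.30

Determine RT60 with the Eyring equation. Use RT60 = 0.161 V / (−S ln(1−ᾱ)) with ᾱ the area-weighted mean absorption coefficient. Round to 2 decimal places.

2.33 s

S = Σ Sᵢ = 641.5 m².
Σ(Sᵢαᵢ) = 14.4·0.05 + 186·0.18 + 223.4·0.03 + 6.4·0.56 + 6.5·0.10 + 186·0.05 + 18.8·0.30 = 60.076.
Mean coefficient ᾱ = A/S = 0.0936.
Eyring denominator: −S ln(1−ᾱ) = 63.043.
V = 15.5 × 12 × 4.9 = 911.4 m³.
T = 0.161·V/[−S·ln(1−ᾱ)] = 0.161·911.4/63.043 = 2.33 s.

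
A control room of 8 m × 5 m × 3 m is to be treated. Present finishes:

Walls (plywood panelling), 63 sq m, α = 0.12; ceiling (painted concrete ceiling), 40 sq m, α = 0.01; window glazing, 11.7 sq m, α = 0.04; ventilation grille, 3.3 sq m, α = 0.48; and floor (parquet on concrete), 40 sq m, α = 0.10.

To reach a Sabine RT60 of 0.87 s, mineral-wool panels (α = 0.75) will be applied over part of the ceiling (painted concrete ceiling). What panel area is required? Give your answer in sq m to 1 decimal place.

11.1

Equivalent absorption area: A₁ = 63×0.12 + 40×0.01 + 11.7×0.04 + 3.3×0.48 + 40×0.10 = 14.012 sq m.
Required A₂ = 0.161·120/0.87 = 22.207 sabins.
Absorption to add: 22.207 − 14.012 = 8.195 sabins.
Net gain per sq m: Δα = 0.75 − 0.01 = 0.74.
Panel area = 8.195 / 0.74 = 11.1 sq m.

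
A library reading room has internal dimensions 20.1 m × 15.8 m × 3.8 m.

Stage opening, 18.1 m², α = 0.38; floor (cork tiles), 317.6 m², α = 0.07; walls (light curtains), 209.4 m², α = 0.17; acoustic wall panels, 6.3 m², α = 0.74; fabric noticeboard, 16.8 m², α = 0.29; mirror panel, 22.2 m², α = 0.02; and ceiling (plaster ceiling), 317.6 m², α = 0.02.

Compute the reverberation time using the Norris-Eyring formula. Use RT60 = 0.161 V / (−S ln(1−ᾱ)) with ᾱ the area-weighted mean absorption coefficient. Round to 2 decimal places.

2.29 seconds

S = Σ Sᵢ = 908.0 m².
Absorption A = 18.1×0.38 + 317.6×0.07 + 209.4×0.17 + 6.3×0.74 + 16.8×0.29 + 22.2×0.02 + 317.6×0.02 = 81.038 sabins.
ᾱ = 81.038 / 908.0 = 0.0892.
Eyring denominator: −S ln(1−ᾱ) = 84.836.
V = 20.1 × 15.8 × 3.8 = 1206.804 m³.
RT60 = 0.161 × 1206.804 / 84.836 = 2.29 s.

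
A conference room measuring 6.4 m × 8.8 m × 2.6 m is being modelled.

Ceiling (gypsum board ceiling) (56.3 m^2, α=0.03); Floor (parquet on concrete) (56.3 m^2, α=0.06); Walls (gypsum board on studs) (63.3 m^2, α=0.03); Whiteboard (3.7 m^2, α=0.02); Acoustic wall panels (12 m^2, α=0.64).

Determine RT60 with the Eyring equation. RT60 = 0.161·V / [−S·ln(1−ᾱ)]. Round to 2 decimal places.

S = Σ Sᵢ = 191.6 m^2.
Absorption A = 56.3·0.03 + 56.3·0.06 + 63.3·0.03 + 3.7·0.02 + 12·0.64 = 14.720 sabins.
ᾱ = 14.720 / 191.6 = 0.0768.
−S·ln(1−ᾱ) = −191.6 × ln(1 − 0.0768) = 15.311.
V = 6.4 × 8.8 × 2.6 = 146.432 m³.
T = 0.161·V/[−S·ln(1−ᾱ)] = 0.161·146.432/15.311 = 1.54 s.

1.54 sec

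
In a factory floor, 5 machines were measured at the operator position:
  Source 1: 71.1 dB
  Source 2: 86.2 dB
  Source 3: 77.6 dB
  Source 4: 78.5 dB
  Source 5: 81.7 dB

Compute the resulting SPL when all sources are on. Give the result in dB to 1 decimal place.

Converting to relative power and adding: 10^(71.1/10) + 10^(86.2/10) + 10^(77.6/10) + 10^(78.5/10) + 10^(81.7/10) = 7.06e+08.
Back to dB: 10·log₁₀ Σ = 88.5 dB.

88.5 dB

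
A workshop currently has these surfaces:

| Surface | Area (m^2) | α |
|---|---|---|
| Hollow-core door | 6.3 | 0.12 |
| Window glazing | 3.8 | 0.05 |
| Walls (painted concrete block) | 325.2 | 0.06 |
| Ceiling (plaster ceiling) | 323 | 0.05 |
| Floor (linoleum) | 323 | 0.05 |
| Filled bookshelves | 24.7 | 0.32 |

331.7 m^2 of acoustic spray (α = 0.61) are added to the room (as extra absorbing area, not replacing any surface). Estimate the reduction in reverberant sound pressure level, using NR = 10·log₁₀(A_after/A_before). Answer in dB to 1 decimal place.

6.4 dB

Total absorption A_before = 6.3·0.12 + 3.8·0.05 + 325.2·0.06 + 323·0.05 + 323·0.05 + 24.7·0.32
  = 0.756 + 0.190 + 19.512 + 16.150 + 16.150 + 7.904 = 60.662 m^2 sabins.
Added absorption = 331.7 × 0.61 = 202.337 sabins.
New total A_after = 262.999 sabins.
NR = 10·log₁₀(262.999/60.662) = 6.4 dB.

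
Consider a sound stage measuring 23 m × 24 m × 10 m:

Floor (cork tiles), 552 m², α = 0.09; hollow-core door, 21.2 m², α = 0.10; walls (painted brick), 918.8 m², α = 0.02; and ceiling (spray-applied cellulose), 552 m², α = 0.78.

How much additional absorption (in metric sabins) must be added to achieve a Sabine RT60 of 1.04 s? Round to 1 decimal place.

353.8 sabins

A₁ = Σ Sᵢαᵢ = 552×0.09 + 21.2×0.10 + 918.8×0.02 + 552×0.78 = 500.736 sabins.
Target A₂ = 0.161·5520/1.04 = 854.538 sabins (V = 5520 m³).
Shortfall: 854.538 − 500.736 = 353.8 sabins.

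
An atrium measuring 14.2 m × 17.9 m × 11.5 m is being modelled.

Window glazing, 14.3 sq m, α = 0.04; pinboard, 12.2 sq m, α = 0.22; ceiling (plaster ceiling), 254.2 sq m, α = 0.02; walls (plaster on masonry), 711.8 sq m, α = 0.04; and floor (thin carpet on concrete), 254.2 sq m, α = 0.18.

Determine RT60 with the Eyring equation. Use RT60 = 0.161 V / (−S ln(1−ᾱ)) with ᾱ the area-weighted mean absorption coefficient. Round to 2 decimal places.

5.51 s

Total surface area S = 14.3 + 12.2 + 254.2 + 711.8 + 254.2 = 1246.7 sq m.
Σ(Sᵢαᵢ) = 14.3·0.04 + 12.2·0.22 + 254.2·0.02 + 711.8·0.04 + 254.2·0.18 = 82.568.
Mean coefficient ᾱ = A/S = 0.0662.
−S·ln(1−ᾱ) = −1246.7 × ln(1 − 0.0662) = 85.390.
V = 14.2 × 17.9 × 11.5 = 2923.07 m³.
RT60 = 0.161 × 2923.07 / 85.390 = 5.51 s.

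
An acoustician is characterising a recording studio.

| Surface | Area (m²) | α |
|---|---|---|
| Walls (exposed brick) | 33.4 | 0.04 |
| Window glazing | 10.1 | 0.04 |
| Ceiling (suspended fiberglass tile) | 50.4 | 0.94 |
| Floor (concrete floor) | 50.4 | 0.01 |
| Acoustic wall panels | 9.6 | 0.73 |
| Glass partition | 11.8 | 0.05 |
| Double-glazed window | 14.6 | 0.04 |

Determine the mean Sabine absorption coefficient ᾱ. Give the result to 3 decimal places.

0.321

Total surface area S = 180.3 m².
Weighted sum Σ Sα = 57.802.
ᾱ = 57.802 / 180.3 = 0.321.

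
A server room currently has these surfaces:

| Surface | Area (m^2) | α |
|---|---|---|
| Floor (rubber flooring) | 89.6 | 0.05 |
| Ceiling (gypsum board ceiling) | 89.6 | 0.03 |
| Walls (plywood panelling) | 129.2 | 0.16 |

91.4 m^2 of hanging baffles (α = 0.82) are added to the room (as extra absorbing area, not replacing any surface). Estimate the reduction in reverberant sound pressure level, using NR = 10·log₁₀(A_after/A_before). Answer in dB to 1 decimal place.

Total absorption A_before = 89.6×0.05 + 89.6×0.03 + 129.2×0.16
  = 4.480 + 2.688 + 20.672 = 27.840 m^2 sabins.
Treatment contributes 91.4·0.82 = 74.948 sabins.
A_after = 27.840 + 74.948 = 102.788 sabins.
Reduction = 10 log₁₀(A_after/A_before) = 10 log₁₀(3.6921) = 5.7 dB.

5.7 dB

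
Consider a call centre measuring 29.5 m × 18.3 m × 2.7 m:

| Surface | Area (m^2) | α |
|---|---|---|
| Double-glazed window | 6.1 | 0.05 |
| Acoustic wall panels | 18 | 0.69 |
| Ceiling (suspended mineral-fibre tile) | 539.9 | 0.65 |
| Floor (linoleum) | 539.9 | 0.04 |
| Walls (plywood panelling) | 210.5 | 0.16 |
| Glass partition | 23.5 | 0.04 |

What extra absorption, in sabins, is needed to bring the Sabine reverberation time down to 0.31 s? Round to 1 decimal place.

337.1 sabins

Summing Sᵢαᵢ: 0.305 + 12.420 + 350.935 + 21.596 + 33.680 + 0.940 → A₁ = 419.876 sabins.
For T = 0.31 s, need A₂ = 0.161·V/T = 0.161·1457.595/0.31 = 757.009 sabins.
ΔA = A₂ − A₁ = 757.009 − 419.876 = 337.1 sabins.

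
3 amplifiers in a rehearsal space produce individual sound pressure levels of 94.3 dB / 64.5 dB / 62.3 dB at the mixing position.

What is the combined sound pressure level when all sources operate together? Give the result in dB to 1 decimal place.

94.3 dB

Sum in the linear (power) domain: Σ 10^(Lᵢ/10) = 10^(94.3/10) + 10^(64.5/10) + 10^(62.3/10) = 2.696e+09.
Combined level = 10 log₁₀(2.696e+09) = 94.3 dB.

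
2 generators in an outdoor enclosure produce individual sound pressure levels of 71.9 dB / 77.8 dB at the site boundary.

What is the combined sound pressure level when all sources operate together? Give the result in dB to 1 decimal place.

Sum in the linear (power) domain: Σ 10^(Lᵢ/10) = 10^(71.9/10) + 10^(77.8/10) = 7.574e+07.
L_total = 10·log₁₀(7.574e+07) = 78.8 dB.

78.8 dB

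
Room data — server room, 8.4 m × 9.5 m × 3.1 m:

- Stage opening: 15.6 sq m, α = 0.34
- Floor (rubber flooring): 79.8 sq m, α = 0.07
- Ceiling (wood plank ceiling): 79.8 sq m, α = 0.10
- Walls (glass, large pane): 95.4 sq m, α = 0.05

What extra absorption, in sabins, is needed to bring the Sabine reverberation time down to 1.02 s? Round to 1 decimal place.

Equivalent absorption area: A₁ = 15.6×0.34 + 79.8×0.07 + 79.8×0.10 + 95.4×0.05 = 23.640 sq m.
For T = 1.02 s, need A₂ = 0.161·V/T = 0.161·247.38/1.02 = 39.047 sabins.
Additional absorption ΔA = 39.047 − 23.640 = 15.4 sabins.

15.4 sabins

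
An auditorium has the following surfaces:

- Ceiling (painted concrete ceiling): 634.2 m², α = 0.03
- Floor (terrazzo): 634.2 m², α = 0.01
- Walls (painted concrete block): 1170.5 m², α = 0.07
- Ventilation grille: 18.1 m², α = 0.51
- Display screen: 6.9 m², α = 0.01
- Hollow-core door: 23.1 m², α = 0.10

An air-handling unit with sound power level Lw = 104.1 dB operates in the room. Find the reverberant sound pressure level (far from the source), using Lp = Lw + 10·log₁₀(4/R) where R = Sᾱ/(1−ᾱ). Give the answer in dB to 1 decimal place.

89.2 dB

A = 118.913 sabins; S = 2487.0 m².
ᾱ = 0.0478, so room constant R = A/(1−ᾱ) = 124.882 m².
Lp = Lw + 10 log₁₀(4/R) = 104.1 -14.94 = 89.2 dB.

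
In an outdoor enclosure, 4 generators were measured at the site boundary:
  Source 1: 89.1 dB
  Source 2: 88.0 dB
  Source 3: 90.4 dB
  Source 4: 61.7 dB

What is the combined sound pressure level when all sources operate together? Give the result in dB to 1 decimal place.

94.1 dB

Converting to relative power and adding: 10^(89.1/10) + 10^(88.0/10) + 10^(90.4/10) + 10^(61.7/10) = 2.542e+09.
L_total = 10·log₁₀(2.542e+09) = 94.1 dB.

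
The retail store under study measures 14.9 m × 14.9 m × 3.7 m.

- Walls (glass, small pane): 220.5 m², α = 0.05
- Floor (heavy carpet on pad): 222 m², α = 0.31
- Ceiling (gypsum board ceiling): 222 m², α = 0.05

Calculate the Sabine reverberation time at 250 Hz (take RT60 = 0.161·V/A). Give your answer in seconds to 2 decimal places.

Equivalent absorption area: A = 220.5·0.05 + 222·0.31 + 222·0.05 = 90.945 m².
Room volume: 821.437 m³.
T = 0.161 V/A = 0.161·821.437/90.945 = 1.45 s.

1.45 s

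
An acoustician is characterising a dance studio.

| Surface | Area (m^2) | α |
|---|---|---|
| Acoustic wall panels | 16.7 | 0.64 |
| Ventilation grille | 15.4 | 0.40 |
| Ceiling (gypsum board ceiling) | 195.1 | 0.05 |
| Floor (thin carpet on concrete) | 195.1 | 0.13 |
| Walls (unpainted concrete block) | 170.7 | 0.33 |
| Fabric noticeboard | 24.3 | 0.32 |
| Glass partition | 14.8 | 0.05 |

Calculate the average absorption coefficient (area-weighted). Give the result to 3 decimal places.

0.185

Total surface area S = 632.1 m^2.
Weighted sum Σ Sα = 116.813.
ᾱ = A/S = 0.185.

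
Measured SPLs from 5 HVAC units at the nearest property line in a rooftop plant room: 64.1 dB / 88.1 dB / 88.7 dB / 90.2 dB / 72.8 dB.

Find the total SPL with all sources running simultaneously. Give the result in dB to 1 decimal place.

93.9 dB

Σ 10^(Lᵢ/10) = 2.456e+09.
Combined level = 10 log₁₀(2.456e+09) = 93.9 dB.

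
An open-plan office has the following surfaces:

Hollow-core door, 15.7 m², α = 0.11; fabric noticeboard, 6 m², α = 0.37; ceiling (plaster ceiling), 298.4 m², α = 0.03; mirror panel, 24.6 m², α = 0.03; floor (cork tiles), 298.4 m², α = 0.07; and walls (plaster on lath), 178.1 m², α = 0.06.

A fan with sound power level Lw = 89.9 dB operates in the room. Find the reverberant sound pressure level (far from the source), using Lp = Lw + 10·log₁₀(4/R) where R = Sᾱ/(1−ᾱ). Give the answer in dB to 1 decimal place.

Σ(Sᵢαᵢ) = 15.7·0.11 + 6·0.37 + 298.4·0.03 + 24.6·0.03 + 298.4·0.07 + 178.1·0.06 = 45.211; total area S = 821.2 m².
ᾱ = 45.211/821.2 = 0.0551; R = Sᾱ/(1−ᾱ) = 45.211/(1−0.0551) = 47.847 m².
Lp = Lw + 10 log₁₀(4/R) = 89.9 -10.78 = 79.1 dB.

79.1 dB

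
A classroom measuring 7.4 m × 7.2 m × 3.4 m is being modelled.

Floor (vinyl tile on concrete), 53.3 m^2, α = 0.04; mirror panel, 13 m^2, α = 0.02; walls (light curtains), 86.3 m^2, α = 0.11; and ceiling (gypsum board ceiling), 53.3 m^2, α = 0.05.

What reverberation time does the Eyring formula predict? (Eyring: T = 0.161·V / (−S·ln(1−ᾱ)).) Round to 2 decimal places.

Total surface area S = 53.3 + 13 + 86.3 + 53.3 = 205.9 m^2.
Σ(Sᵢαᵢ) = 53.3×0.04 + 13×0.02 + 86.3×0.11 + 53.3×0.05 = 14.550.
ᾱ = 14.550 / 205.9 = 0.0707.
Eyring denominator: −S ln(1−ᾱ) = 15.097.
V = 7.4 × 7.2 × 3.4 = 181.152 m³.
T = 0.161·V/[−S·ln(1−ᾱ)] = 0.161·181.152/15.097 = 1.93 s.

1.93 s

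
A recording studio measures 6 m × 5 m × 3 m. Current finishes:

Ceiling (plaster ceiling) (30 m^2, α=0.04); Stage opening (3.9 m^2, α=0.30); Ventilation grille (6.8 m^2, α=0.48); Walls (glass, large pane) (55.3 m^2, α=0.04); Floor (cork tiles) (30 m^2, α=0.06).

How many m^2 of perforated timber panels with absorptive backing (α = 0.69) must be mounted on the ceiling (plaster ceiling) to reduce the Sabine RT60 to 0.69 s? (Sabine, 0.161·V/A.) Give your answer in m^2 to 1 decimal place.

17.5

A₁ = Σ Sᵢαᵢ = 30*0.04 + 3.9*0.30 + 6.8*0.48 + 55.3*0.04 + 30*0.06 = 9.646 sabins.
V = 90 m³. Target absorption A₂ = 0.161 × 90 / 0.69 = 21.000 sabins.
ΔA needed = 21.000 − 9.646 = 11.354 sabins.
Each m^2 of panel replacing the ceiling (plaster ceiling) adds (0.69 − 0.04) = 0.65 sabins.
Area = ΔA/Δα = 11.354/0.65 = 17.5 m^2.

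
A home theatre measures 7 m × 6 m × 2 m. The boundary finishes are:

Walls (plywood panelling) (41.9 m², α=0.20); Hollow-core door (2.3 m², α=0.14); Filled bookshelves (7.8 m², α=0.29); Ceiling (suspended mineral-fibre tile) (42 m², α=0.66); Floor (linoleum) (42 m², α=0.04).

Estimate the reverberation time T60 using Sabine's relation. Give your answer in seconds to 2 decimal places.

0.34 sec

A = Σ Sᵢαᵢ = 41.9*0.20 + 2.3*0.14 + 7.8*0.29 + 42*0.66 + 42*0.04 = 40.364 sabins.
Room volume: 84 m³.
Sabine: RT60 = 0.161 × 84 / 40.364 = 0.34 s.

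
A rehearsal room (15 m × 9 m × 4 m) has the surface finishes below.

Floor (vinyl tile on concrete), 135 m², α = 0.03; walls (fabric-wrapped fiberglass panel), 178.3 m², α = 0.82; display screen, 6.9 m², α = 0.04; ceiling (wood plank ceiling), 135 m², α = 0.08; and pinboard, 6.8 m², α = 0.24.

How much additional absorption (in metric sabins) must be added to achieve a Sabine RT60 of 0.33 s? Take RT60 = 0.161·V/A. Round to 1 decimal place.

A₁ = Σ Sᵢαᵢ = 135×0.03 + 178.3×0.82 + 6.9×0.04 + 135×0.08 + 6.8×0.24 = 162.964 sabins.
Target A₂ = 0.161·540/0.33 = 263.455 sabins (V = 540 m³).
Additional absorption ΔA = 263.455 − 162.964 = 100.5 sabins.

100.5 sabins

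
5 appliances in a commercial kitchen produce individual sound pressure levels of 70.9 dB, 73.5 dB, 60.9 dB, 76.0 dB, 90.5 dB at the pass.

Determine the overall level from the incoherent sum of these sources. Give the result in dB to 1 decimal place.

Σ 10^(Lᵢ/10) = 1.198e+09.
Back to dB: 10·log₁₀ Σ = 90.8 dB.

90.8 dB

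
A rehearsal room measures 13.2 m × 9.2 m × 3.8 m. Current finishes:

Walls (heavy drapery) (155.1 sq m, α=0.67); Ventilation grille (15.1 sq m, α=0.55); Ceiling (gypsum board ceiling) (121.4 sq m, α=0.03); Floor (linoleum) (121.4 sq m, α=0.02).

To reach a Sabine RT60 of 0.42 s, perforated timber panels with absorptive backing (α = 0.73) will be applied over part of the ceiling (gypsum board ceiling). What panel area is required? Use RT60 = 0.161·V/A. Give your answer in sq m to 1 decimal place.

83.7

Summing Sᵢαᵢ: 103.917 + 8.305 + 3.642 + 2.428 → A₁ = 118.292 sabins.
V = 461.472 m³. Target absorption A₂ = 0.161 × 461.472 / 0.42 = 176.898 sabins.
Absorption to add: 176.898 − 118.292 = 58.606 sabins.
Each sq m of panel replacing the ceiling (gypsum board ceiling) adds (0.73 − 0.03) = 0.70 sabins.
Area = ΔA/Δα = 58.606/0.70 = 83.7 sq m.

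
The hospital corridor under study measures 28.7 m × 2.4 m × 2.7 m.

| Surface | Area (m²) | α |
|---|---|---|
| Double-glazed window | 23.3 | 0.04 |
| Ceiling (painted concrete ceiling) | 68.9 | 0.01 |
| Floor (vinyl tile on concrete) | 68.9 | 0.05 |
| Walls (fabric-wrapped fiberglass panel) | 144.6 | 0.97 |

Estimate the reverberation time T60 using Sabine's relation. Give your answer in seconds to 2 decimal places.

Summing Sᵢαᵢ: 0.932 + 0.689 + 3.445 + 140.262 → A = 145.328 sabins.
Volume V = 28.7 × 2.4 × 2.7 = 185.976 m³.
T = 0.161 V/A = 0.161·185.976/145.328 = 0.21 s.

0.21 sec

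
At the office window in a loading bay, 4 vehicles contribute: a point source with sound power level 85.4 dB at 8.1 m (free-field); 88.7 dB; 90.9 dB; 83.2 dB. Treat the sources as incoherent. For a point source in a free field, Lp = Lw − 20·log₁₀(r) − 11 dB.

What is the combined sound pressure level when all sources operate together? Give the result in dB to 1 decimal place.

Source at 8.1 m: Lp = 85.4 − 20·log₁₀(8.1) − 11 = 56.2 dB.
Converting to relative power and adding: 10^(56.2/10) + 10^(88.7/10) + 10^(90.9/10) + 10^(83.2/10) = 2.181e+09.
Back to dB: 10·log₁₀ Σ = 93.4 dB.

93.4 dB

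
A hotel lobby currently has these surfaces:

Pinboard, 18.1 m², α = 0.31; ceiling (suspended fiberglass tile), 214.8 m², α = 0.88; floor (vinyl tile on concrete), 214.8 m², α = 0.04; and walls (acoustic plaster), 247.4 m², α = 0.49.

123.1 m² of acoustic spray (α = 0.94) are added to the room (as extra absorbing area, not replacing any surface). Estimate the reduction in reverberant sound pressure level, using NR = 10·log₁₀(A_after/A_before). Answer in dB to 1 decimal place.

1.3 dB

Summing Sᵢαᵢ: 5.611 + 189.024 + 8.592 + 121.226 → A_before = 324.453 sabins.
Added absorption = 123.1 × 0.94 = 115.714 sabins.
New total A_after = 440.167 sabins.
Reduction = 10 log₁₀(A_after/A_before) = 10 log₁₀(1.3566) = 1.3 dB.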